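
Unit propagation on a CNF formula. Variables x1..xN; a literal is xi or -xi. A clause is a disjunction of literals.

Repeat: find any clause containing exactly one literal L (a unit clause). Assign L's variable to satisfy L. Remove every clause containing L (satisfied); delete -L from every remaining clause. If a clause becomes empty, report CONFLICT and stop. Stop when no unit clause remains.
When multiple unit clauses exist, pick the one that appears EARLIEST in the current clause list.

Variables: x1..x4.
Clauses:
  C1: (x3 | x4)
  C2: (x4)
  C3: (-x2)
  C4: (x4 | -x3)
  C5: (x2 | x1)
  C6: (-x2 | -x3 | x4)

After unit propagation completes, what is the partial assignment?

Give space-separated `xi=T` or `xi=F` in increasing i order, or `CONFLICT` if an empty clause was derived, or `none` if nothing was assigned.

unit clause [4] forces x4=T; simplify:
  satisfied 4 clause(s); 2 remain; assigned so far: [4]
unit clause [-2] forces x2=F; simplify:
  drop 2 from [2, 1] -> [1]
  satisfied 1 clause(s); 1 remain; assigned so far: [2, 4]
unit clause [1] forces x1=T; simplify:
  satisfied 1 clause(s); 0 remain; assigned so far: [1, 2, 4]

Answer: x1=T x2=F x4=T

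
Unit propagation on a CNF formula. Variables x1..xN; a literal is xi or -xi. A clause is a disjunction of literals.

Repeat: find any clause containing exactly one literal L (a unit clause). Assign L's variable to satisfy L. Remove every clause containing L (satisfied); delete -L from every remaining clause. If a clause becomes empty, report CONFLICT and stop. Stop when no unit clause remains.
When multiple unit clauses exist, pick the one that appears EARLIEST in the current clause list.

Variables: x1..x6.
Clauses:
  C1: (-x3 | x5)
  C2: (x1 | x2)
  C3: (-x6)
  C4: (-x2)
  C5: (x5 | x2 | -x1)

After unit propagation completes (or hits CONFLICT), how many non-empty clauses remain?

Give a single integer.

unit clause [-6] forces x6=F; simplify:
  satisfied 1 clause(s); 4 remain; assigned so far: [6]
unit clause [-2] forces x2=F; simplify:
  drop 2 from [1, 2] -> [1]
  drop 2 from [5, 2, -1] -> [5, -1]
  satisfied 1 clause(s); 3 remain; assigned so far: [2, 6]
unit clause [1] forces x1=T; simplify:
  drop -1 from [5, -1] -> [5]
  satisfied 1 clause(s); 2 remain; assigned so far: [1, 2, 6]
unit clause [5] forces x5=T; simplify:
  satisfied 2 clause(s); 0 remain; assigned so far: [1, 2, 5, 6]

Answer: 0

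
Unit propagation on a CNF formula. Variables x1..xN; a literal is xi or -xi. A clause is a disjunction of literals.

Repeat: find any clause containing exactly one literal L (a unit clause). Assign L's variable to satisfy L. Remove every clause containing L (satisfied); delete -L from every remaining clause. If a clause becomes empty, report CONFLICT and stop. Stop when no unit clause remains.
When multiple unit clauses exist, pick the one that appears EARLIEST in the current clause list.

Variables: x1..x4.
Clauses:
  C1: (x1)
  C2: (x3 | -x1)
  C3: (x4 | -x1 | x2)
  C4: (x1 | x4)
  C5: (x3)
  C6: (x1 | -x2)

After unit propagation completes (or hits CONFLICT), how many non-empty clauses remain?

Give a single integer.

Answer: 1

Derivation:
unit clause [1] forces x1=T; simplify:
  drop -1 from [3, -1] -> [3]
  drop -1 from [4, -1, 2] -> [4, 2]
  satisfied 3 clause(s); 3 remain; assigned so far: [1]
unit clause [3] forces x3=T; simplify:
  satisfied 2 clause(s); 1 remain; assigned so far: [1, 3]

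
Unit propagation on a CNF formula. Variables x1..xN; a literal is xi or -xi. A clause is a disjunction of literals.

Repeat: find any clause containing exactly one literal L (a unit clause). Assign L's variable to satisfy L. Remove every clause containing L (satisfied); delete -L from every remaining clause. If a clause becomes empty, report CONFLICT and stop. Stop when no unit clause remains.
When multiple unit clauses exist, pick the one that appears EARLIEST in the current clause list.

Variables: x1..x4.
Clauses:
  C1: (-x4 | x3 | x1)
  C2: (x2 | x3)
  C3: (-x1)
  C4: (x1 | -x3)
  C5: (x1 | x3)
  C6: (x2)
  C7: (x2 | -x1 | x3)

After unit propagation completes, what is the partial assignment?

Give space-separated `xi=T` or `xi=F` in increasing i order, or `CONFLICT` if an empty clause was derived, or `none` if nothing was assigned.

Answer: CONFLICT

Derivation:
unit clause [-1] forces x1=F; simplify:
  drop 1 from [-4, 3, 1] -> [-4, 3]
  drop 1 from [1, -3] -> [-3]
  drop 1 from [1, 3] -> [3]
  satisfied 2 clause(s); 5 remain; assigned so far: [1]
unit clause [-3] forces x3=F; simplify:
  drop 3 from [-4, 3] -> [-4]
  drop 3 from [2, 3] -> [2]
  drop 3 from [3] -> [] (empty!)
  satisfied 1 clause(s); 4 remain; assigned so far: [1, 3]
CONFLICT (empty clause)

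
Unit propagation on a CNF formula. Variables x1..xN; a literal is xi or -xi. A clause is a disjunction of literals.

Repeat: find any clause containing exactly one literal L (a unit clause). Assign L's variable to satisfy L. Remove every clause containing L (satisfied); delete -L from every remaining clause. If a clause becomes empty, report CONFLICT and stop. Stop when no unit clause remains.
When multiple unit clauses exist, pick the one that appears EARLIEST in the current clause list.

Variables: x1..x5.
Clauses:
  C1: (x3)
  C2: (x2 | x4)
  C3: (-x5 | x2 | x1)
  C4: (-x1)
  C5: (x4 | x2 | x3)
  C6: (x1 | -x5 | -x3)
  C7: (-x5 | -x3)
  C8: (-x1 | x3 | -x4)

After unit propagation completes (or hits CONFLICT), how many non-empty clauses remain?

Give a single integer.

unit clause [3] forces x3=T; simplify:
  drop -3 from [1, -5, -3] -> [1, -5]
  drop -3 from [-5, -3] -> [-5]
  satisfied 3 clause(s); 5 remain; assigned so far: [3]
unit clause [-1] forces x1=F; simplify:
  drop 1 from [-5, 2, 1] -> [-5, 2]
  drop 1 from [1, -5] -> [-5]
  satisfied 1 clause(s); 4 remain; assigned so far: [1, 3]
unit clause [-5] forces x5=F; simplify:
  satisfied 3 clause(s); 1 remain; assigned so far: [1, 3, 5]

Answer: 1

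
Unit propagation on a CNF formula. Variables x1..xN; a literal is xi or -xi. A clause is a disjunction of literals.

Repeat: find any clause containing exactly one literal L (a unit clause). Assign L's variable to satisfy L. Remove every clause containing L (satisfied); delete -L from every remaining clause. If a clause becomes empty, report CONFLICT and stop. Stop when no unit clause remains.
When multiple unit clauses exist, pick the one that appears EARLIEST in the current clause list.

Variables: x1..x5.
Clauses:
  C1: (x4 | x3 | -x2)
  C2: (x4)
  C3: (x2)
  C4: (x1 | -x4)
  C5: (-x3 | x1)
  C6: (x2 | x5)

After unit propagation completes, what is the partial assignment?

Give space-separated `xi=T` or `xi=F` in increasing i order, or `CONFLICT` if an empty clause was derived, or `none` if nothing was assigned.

Answer: x1=T x2=T x4=T

Derivation:
unit clause [4] forces x4=T; simplify:
  drop -4 from [1, -4] -> [1]
  satisfied 2 clause(s); 4 remain; assigned so far: [4]
unit clause [2] forces x2=T; simplify:
  satisfied 2 clause(s); 2 remain; assigned so far: [2, 4]
unit clause [1] forces x1=T; simplify:
  satisfied 2 clause(s); 0 remain; assigned so far: [1, 2, 4]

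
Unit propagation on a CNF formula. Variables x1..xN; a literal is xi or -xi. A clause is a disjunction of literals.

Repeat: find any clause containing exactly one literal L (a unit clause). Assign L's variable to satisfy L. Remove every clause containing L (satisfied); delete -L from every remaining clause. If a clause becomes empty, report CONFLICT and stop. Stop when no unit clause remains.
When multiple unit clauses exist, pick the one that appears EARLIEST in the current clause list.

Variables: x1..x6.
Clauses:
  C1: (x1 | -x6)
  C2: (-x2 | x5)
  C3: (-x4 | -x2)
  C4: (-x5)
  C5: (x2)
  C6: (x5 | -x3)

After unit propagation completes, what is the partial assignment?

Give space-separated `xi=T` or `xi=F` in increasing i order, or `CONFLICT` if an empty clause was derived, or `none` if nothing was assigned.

unit clause [-5] forces x5=F; simplify:
  drop 5 from [-2, 5] -> [-2]
  drop 5 from [5, -3] -> [-3]
  satisfied 1 clause(s); 5 remain; assigned so far: [5]
unit clause [-2] forces x2=F; simplify:
  drop 2 from [2] -> [] (empty!)
  satisfied 2 clause(s); 3 remain; assigned so far: [2, 5]
CONFLICT (empty clause)

Answer: CONFLICT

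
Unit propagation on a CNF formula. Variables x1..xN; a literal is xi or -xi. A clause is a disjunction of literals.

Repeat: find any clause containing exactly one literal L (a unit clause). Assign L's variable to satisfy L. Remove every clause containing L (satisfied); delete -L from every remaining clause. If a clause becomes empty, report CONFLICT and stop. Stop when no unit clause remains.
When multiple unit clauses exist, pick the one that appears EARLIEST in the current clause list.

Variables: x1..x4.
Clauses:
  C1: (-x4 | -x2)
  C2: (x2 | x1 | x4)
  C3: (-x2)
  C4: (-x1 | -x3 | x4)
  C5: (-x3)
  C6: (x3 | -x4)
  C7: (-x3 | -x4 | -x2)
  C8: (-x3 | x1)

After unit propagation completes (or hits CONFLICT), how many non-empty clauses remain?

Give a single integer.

unit clause [-2] forces x2=F; simplify:
  drop 2 from [2, 1, 4] -> [1, 4]
  satisfied 3 clause(s); 5 remain; assigned so far: [2]
unit clause [-3] forces x3=F; simplify:
  drop 3 from [3, -4] -> [-4]
  satisfied 3 clause(s); 2 remain; assigned so far: [2, 3]
unit clause [-4] forces x4=F; simplify:
  drop 4 from [1, 4] -> [1]
  satisfied 1 clause(s); 1 remain; assigned so far: [2, 3, 4]
unit clause [1] forces x1=T; simplify:
  satisfied 1 clause(s); 0 remain; assigned so far: [1, 2, 3, 4]

Answer: 0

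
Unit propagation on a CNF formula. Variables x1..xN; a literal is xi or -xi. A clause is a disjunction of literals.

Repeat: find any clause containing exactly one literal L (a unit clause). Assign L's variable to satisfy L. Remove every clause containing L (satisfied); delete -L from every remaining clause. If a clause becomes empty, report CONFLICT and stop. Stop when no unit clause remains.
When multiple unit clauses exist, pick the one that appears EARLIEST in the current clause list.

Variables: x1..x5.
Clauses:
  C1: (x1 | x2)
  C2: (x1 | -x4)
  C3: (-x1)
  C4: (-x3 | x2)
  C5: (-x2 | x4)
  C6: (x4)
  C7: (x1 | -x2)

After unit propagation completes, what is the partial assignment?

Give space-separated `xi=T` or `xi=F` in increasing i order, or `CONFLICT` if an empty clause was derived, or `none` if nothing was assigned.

Answer: CONFLICT

Derivation:
unit clause [-1] forces x1=F; simplify:
  drop 1 from [1, 2] -> [2]
  drop 1 from [1, -4] -> [-4]
  drop 1 from [1, -2] -> [-2]
  satisfied 1 clause(s); 6 remain; assigned so far: [1]
unit clause [2] forces x2=T; simplify:
  drop -2 from [-2, 4] -> [4]
  drop -2 from [-2] -> [] (empty!)
  satisfied 2 clause(s); 4 remain; assigned so far: [1, 2]
CONFLICT (empty clause)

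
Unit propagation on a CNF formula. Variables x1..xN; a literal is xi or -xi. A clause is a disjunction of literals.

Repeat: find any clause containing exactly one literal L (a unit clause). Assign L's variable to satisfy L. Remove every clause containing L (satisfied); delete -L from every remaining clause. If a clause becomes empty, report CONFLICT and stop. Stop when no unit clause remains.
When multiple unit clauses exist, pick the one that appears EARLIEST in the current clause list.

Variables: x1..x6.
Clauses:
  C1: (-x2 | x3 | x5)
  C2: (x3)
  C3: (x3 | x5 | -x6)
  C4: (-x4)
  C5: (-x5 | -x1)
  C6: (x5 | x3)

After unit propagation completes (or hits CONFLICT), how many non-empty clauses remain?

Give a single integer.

Answer: 1

Derivation:
unit clause [3] forces x3=T; simplify:
  satisfied 4 clause(s); 2 remain; assigned so far: [3]
unit clause [-4] forces x4=F; simplify:
  satisfied 1 clause(s); 1 remain; assigned so far: [3, 4]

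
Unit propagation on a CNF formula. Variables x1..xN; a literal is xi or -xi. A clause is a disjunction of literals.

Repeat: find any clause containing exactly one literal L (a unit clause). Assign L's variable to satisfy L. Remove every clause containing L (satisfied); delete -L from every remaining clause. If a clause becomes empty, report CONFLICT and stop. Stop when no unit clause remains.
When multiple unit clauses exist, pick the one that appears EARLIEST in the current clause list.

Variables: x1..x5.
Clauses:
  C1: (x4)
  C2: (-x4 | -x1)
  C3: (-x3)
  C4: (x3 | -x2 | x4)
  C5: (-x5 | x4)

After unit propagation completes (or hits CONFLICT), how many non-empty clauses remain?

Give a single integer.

unit clause [4] forces x4=T; simplify:
  drop -4 from [-4, -1] -> [-1]
  satisfied 3 clause(s); 2 remain; assigned so far: [4]
unit clause [-1] forces x1=F; simplify:
  satisfied 1 clause(s); 1 remain; assigned so far: [1, 4]
unit clause [-3] forces x3=F; simplify:
  satisfied 1 clause(s); 0 remain; assigned so far: [1, 3, 4]

Answer: 0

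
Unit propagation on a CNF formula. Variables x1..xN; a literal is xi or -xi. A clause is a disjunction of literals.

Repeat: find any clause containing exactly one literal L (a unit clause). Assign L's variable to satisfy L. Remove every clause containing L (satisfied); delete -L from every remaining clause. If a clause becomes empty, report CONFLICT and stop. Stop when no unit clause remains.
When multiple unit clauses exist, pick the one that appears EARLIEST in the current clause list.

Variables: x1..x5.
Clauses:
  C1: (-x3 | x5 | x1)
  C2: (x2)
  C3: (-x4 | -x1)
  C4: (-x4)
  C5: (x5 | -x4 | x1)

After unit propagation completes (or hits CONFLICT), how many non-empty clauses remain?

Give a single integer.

Answer: 1

Derivation:
unit clause [2] forces x2=T; simplify:
  satisfied 1 clause(s); 4 remain; assigned so far: [2]
unit clause [-4] forces x4=F; simplify:
  satisfied 3 clause(s); 1 remain; assigned so far: [2, 4]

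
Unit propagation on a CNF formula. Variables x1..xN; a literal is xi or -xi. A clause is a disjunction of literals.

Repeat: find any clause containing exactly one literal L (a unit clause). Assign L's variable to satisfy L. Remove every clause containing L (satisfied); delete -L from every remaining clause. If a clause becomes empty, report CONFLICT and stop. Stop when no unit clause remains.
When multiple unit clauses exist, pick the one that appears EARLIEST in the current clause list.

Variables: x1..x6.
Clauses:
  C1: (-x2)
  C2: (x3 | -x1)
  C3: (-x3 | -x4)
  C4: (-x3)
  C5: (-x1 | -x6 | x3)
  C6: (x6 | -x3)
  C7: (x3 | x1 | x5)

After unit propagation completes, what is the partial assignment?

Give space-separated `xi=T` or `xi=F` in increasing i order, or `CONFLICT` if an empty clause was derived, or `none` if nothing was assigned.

Answer: x1=F x2=F x3=F x5=T

Derivation:
unit clause [-2] forces x2=F; simplify:
  satisfied 1 clause(s); 6 remain; assigned so far: [2]
unit clause [-3] forces x3=F; simplify:
  drop 3 from [3, -1] -> [-1]
  drop 3 from [-1, -6, 3] -> [-1, -6]
  drop 3 from [3, 1, 5] -> [1, 5]
  satisfied 3 clause(s); 3 remain; assigned so far: [2, 3]
unit clause [-1] forces x1=F; simplify:
  drop 1 from [1, 5] -> [5]
  satisfied 2 clause(s); 1 remain; assigned so far: [1, 2, 3]
unit clause [5] forces x5=T; simplify:
  satisfied 1 clause(s); 0 remain; assigned so far: [1, 2, 3, 5]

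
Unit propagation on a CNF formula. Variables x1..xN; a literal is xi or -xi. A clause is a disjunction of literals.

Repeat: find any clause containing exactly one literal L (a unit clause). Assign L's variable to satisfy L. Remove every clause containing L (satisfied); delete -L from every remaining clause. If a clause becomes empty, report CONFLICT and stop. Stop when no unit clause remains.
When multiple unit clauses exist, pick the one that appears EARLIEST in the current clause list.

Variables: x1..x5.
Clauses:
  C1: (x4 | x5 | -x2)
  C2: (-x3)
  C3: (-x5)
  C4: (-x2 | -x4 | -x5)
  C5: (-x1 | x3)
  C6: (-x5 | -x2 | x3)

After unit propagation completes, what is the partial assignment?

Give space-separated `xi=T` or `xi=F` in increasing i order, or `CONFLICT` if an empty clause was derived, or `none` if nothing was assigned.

unit clause [-3] forces x3=F; simplify:
  drop 3 from [-1, 3] -> [-1]
  drop 3 from [-5, -2, 3] -> [-5, -2]
  satisfied 1 clause(s); 5 remain; assigned so far: [3]
unit clause [-5] forces x5=F; simplify:
  drop 5 from [4, 5, -2] -> [4, -2]
  satisfied 3 clause(s); 2 remain; assigned so far: [3, 5]
unit clause [-1] forces x1=F; simplify:
  satisfied 1 clause(s); 1 remain; assigned so far: [1, 3, 5]

Answer: x1=F x3=F x5=F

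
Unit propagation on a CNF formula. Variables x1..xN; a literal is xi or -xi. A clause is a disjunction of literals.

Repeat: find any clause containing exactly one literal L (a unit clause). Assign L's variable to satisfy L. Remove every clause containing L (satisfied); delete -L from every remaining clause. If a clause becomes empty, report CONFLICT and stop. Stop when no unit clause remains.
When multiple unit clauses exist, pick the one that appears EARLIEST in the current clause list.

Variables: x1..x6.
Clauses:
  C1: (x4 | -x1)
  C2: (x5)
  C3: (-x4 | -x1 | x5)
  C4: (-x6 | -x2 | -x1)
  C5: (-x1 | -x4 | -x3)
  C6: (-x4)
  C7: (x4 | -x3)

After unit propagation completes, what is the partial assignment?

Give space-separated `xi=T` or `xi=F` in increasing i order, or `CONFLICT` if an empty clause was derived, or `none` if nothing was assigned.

Answer: x1=F x3=F x4=F x5=T

Derivation:
unit clause [5] forces x5=T; simplify:
  satisfied 2 clause(s); 5 remain; assigned so far: [5]
unit clause [-4] forces x4=F; simplify:
  drop 4 from [4, -1] -> [-1]
  drop 4 from [4, -3] -> [-3]
  satisfied 2 clause(s); 3 remain; assigned so far: [4, 5]
unit clause [-1] forces x1=F; simplify:
  satisfied 2 clause(s); 1 remain; assigned so far: [1, 4, 5]
unit clause [-3] forces x3=F; simplify:
  satisfied 1 clause(s); 0 remain; assigned so far: [1, 3, 4, 5]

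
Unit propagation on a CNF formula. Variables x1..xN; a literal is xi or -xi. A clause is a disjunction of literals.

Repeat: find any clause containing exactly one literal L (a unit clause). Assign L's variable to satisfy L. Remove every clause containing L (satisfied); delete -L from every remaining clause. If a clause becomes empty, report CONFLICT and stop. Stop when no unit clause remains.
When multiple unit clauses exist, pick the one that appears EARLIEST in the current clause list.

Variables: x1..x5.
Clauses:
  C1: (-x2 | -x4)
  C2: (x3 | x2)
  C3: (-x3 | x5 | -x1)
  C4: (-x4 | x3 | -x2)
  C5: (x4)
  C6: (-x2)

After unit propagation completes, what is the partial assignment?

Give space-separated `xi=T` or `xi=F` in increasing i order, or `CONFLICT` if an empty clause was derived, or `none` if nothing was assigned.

unit clause [4] forces x4=T; simplify:
  drop -4 from [-2, -4] -> [-2]
  drop -4 from [-4, 3, -2] -> [3, -2]
  satisfied 1 clause(s); 5 remain; assigned so far: [4]
unit clause [-2] forces x2=F; simplify:
  drop 2 from [3, 2] -> [3]
  satisfied 3 clause(s); 2 remain; assigned so far: [2, 4]
unit clause [3] forces x3=T; simplify:
  drop -3 from [-3, 5, -1] -> [5, -1]
  satisfied 1 clause(s); 1 remain; assigned so far: [2, 3, 4]

Answer: x2=F x3=T x4=T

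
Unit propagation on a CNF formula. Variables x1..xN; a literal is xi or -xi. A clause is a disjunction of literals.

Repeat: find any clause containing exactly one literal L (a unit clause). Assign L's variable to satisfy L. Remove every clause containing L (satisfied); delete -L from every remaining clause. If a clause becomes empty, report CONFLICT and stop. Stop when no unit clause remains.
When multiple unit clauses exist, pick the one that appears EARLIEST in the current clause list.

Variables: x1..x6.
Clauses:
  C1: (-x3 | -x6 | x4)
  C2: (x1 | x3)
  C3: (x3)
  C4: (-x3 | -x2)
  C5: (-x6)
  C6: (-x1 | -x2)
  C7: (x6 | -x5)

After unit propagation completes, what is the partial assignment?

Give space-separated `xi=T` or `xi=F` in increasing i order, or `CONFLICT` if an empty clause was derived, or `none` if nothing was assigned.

unit clause [3] forces x3=T; simplify:
  drop -3 from [-3, -6, 4] -> [-6, 4]
  drop -3 from [-3, -2] -> [-2]
  satisfied 2 clause(s); 5 remain; assigned so far: [3]
unit clause [-2] forces x2=F; simplify:
  satisfied 2 clause(s); 3 remain; assigned so far: [2, 3]
unit clause [-6] forces x6=F; simplify:
  drop 6 from [6, -5] -> [-5]
  satisfied 2 clause(s); 1 remain; assigned so far: [2, 3, 6]
unit clause [-5] forces x5=F; simplify:
  satisfied 1 clause(s); 0 remain; assigned so far: [2, 3, 5, 6]

Answer: x2=F x3=T x5=F x6=F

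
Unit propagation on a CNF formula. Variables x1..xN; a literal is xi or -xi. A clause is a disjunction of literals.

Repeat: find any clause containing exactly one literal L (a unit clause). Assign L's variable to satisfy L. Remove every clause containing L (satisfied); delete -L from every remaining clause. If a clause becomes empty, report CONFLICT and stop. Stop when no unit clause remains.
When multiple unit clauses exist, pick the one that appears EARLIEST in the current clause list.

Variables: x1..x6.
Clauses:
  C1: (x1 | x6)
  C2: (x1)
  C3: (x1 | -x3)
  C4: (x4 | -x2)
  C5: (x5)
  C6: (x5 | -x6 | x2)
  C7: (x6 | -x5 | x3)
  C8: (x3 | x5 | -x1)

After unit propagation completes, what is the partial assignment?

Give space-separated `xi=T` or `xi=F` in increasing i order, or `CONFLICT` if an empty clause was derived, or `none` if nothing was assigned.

unit clause [1] forces x1=T; simplify:
  drop -1 from [3, 5, -1] -> [3, 5]
  satisfied 3 clause(s); 5 remain; assigned so far: [1]
unit clause [5] forces x5=T; simplify:
  drop -5 from [6, -5, 3] -> [6, 3]
  satisfied 3 clause(s); 2 remain; assigned so far: [1, 5]

Answer: x1=T x5=T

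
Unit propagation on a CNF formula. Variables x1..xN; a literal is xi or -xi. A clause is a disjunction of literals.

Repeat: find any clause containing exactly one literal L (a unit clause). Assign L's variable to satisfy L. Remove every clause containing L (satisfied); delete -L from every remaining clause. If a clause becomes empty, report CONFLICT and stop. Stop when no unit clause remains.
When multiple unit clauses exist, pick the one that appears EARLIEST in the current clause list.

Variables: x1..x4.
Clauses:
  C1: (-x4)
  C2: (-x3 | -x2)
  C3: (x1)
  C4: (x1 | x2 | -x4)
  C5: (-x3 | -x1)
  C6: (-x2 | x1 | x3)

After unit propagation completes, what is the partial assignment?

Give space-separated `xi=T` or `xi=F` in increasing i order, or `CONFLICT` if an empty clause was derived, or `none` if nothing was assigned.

Answer: x1=T x3=F x4=F

Derivation:
unit clause [-4] forces x4=F; simplify:
  satisfied 2 clause(s); 4 remain; assigned so far: [4]
unit clause [1] forces x1=T; simplify:
  drop -1 from [-3, -1] -> [-3]
  satisfied 2 clause(s); 2 remain; assigned so far: [1, 4]
unit clause [-3] forces x3=F; simplify:
  satisfied 2 clause(s); 0 remain; assigned so far: [1, 3, 4]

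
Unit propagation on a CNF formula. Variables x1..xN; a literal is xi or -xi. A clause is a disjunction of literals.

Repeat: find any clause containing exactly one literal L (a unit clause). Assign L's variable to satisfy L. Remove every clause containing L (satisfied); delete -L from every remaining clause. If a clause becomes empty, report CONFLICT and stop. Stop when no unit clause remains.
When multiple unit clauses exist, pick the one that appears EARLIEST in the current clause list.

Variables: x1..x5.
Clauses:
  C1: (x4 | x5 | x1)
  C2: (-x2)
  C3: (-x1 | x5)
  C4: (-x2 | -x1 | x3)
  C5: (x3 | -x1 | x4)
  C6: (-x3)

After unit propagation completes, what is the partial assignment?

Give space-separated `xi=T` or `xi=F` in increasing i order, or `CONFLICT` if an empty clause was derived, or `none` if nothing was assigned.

Answer: x2=F x3=F

Derivation:
unit clause [-2] forces x2=F; simplify:
  satisfied 2 clause(s); 4 remain; assigned so far: [2]
unit clause [-3] forces x3=F; simplify:
  drop 3 from [3, -1, 4] -> [-1, 4]
  satisfied 1 clause(s); 3 remain; assigned so far: [2, 3]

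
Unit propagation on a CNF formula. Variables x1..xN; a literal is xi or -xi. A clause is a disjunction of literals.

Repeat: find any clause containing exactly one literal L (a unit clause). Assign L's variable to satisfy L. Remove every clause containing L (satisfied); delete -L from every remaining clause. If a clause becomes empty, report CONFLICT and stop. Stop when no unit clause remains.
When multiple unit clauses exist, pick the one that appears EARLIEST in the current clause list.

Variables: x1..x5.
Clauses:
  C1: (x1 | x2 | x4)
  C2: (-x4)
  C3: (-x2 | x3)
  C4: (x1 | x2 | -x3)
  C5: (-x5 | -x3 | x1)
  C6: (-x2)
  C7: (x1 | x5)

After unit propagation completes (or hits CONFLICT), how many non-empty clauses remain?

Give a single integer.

Answer: 0

Derivation:
unit clause [-4] forces x4=F; simplify:
  drop 4 from [1, 2, 4] -> [1, 2]
  satisfied 1 clause(s); 6 remain; assigned so far: [4]
unit clause [-2] forces x2=F; simplify:
  drop 2 from [1, 2] -> [1]
  drop 2 from [1, 2, -3] -> [1, -3]
  satisfied 2 clause(s); 4 remain; assigned so far: [2, 4]
unit clause [1] forces x1=T; simplify:
  satisfied 4 clause(s); 0 remain; assigned so far: [1, 2, 4]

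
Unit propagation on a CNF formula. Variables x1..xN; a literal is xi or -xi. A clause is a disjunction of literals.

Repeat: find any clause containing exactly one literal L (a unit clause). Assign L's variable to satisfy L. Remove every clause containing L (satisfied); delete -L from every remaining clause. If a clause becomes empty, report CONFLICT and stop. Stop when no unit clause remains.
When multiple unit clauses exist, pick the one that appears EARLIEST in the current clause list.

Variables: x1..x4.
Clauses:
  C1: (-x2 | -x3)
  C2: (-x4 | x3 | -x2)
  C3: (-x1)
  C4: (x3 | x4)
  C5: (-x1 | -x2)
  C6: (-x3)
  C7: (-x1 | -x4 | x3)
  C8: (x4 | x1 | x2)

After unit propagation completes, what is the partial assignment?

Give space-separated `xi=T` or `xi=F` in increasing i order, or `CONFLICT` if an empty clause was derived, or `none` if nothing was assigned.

unit clause [-1] forces x1=F; simplify:
  drop 1 from [4, 1, 2] -> [4, 2]
  satisfied 3 clause(s); 5 remain; assigned so far: [1]
unit clause [-3] forces x3=F; simplify:
  drop 3 from [-4, 3, -2] -> [-4, -2]
  drop 3 from [3, 4] -> [4]
  satisfied 2 clause(s); 3 remain; assigned so far: [1, 3]
unit clause [4] forces x4=T; simplify:
  drop -4 from [-4, -2] -> [-2]
  satisfied 2 clause(s); 1 remain; assigned so far: [1, 3, 4]
unit clause [-2] forces x2=F; simplify:
  satisfied 1 clause(s); 0 remain; assigned so far: [1, 2, 3, 4]

Answer: x1=F x2=F x3=F x4=T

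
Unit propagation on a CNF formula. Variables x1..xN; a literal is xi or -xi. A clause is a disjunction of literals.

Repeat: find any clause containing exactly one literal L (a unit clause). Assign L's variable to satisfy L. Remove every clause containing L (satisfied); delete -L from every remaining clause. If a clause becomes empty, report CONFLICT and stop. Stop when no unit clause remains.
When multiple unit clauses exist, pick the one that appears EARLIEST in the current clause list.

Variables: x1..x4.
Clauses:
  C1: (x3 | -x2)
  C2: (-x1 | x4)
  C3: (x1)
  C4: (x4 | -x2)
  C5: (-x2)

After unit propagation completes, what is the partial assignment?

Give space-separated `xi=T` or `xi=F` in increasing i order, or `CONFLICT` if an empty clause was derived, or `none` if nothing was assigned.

Answer: x1=T x2=F x4=T

Derivation:
unit clause [1] forces x1=T; simplify:
  drop -1 from [-1, 4] -> [4]
  satisfied 1 clause(s); 4 remain; assigned so far: [1]
unit clause [4] forces x4=T; simplify:
  satisfied 2 clause(s); 2 remain; assigned so far: [1, 4]
unit clause [-2] forces x2=F; simplify:
  satisfied 2 clause(s); 0 remain; assigned so far: [1, 2, 4]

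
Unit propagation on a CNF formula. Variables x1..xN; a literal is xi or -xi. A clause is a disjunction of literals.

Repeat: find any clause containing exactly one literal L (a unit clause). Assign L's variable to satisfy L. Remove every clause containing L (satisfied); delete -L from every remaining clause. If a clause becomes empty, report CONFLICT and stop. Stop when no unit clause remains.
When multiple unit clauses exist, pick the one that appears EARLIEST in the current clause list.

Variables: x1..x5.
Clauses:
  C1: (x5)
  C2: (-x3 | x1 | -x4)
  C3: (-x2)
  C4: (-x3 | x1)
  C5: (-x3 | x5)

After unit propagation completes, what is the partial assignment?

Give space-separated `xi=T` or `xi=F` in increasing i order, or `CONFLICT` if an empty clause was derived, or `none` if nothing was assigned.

unit clause [5] forces x5=T; simplify:
  satisfied 2 clause(s); 3 remain; assigned so far: [5]
unit clause [-2] forces x2=F; simplify:
  satisfied 1 clause(s); 2 remain; assigned so far: [2, 5]

Answer: x2=F x5=T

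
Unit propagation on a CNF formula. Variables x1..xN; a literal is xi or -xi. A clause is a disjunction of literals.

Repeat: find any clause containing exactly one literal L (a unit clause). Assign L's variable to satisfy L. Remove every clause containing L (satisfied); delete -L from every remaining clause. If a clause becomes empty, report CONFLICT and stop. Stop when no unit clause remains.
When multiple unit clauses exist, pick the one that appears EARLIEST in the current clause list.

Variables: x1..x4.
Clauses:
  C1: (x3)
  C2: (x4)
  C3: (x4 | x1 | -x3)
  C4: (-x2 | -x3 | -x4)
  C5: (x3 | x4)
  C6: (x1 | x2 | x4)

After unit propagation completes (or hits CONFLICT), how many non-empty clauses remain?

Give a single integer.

unit clause [3] forces x3=T; simplify:
  drop -3 from [4, 1, -3] -> [4, 1]
  drop -3 from [-2, -3, -4] -> [-2, -4]
  satisfied 2 clause(s); 4 remain; assigned so far: [3]
unit clause [4] forces x4=T; simplify:
  drop -4 from [-2, -4] -> [-2]
  satisfied 3 clause(s); 1 remain; assigned so far: [3, 4]
unit clause [-2] forces x2=F; simplify:
  satisfied 1 clause(s); 0 remain; assigned so far: [2, 3, 4]

Answer: 0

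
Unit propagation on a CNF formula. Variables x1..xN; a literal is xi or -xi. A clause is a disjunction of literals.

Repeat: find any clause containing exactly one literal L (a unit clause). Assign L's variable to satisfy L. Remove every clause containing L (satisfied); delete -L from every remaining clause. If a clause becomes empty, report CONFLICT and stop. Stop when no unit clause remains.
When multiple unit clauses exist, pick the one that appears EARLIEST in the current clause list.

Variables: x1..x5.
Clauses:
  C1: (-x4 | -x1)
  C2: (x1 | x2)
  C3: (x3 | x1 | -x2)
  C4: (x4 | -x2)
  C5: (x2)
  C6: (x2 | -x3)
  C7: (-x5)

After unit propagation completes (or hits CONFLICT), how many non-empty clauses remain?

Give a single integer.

unit clause [2] forces x2=T; simplify:
  drop -2 from [3, 1, -2] -> [3, 1]
  drop -2 from [4, -2] -> [4]
  satisfied 3 clause(s); 4 remain; assigned so far: [2]
unit clause [4] forces x4=T; simplify:
  drop -4 from [-4, -1] -> [-1]
  satisfied 1 clause(s); 3 remain; assigned so far: [2, 4]
unit clause [-1] forces x1=F; simplify:
  drop 1 from [3, 1] -> [3]
  satisfied 1 clause(s); 2 remain; assigned so far: [1, 2, 4]
unit clause [3] forces x3=T; simplify:
  satisfied 1 clause(s); 1 remain; assigned so far: [1, 2, 3, 4]
unit clause [-5] forces x5=F; simplify:
  satisfied 1 clause(s); 0 remain; assigned so far: [1, 2, 3, 4, 5]

Answer: 0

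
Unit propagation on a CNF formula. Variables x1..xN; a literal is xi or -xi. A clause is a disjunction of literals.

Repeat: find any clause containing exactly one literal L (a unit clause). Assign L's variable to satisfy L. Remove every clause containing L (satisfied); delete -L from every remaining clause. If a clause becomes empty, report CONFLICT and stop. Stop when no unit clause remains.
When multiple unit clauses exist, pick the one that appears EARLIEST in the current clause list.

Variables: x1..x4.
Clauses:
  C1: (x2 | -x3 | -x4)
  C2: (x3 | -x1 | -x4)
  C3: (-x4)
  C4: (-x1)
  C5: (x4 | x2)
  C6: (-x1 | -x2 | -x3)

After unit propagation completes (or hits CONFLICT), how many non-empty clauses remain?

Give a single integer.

Answer: 0

Derivation:
unit clause [-4] forces x4=F; simplify:
  drop 4 from [4, 2] -> [2]
  satisfied 3 clause(s); 3 remain; assigned so far: [4]
unit clause [-1] forces x1=F; simplify:
  satisfied 2 clause(s); 1 remain; assigned so far: [1, 4]
unit clause [2] forces x2=T; simplify:
  satisfied 1 clause(s); 0 remain; assigned so far: [1, 2, 4]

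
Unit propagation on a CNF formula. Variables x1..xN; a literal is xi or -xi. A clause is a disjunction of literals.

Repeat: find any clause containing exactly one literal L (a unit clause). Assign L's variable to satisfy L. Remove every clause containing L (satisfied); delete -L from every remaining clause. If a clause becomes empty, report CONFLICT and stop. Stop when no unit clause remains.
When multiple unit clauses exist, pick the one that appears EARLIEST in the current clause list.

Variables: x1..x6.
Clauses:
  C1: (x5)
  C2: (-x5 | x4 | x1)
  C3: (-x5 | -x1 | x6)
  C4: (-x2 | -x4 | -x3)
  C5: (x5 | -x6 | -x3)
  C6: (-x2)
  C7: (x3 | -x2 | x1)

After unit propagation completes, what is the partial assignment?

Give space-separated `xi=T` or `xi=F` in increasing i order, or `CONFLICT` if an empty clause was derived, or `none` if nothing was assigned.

unit clause [5] forces x5=T; simplify:
  drop -5 from [-5, 4, 1] -> [4, 1]
  drop -5 from [-5, -1, 6] -> [-1, 6]
  satisfied 2 clause(s); 5 remain; assigned so far: [5]
unit clause [-2] forces x2=F; simplify:
  satisfied 3 clause(s); 2 remain; assigned so far: [2, 5]

Answer: x2=F x5=T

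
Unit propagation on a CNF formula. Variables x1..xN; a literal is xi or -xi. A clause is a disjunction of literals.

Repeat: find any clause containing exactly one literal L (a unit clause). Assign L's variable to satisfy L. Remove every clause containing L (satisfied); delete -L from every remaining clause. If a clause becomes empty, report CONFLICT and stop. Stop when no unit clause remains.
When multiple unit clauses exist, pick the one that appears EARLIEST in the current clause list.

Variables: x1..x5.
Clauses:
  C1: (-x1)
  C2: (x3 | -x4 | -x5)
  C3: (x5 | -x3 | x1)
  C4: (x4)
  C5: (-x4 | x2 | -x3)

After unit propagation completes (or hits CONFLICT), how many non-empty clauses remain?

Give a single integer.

unit clause [-1] forces x1=F; simplify:
  drop 1 from [5, -3, 1] -> [5, -3]
  satisfied 1 clause(s); 4 remain; assigned so far: [1]
unit clause [4] forces x4=T; simplify:
  drop -4 from [3, -4, -5] -> [3, -5]
  drop -4 from [-4, 2, -3] -> [2, -3]
  satisfied 1 clause(s); 3 remain; assigned so far: [1, 4]

Answer: 3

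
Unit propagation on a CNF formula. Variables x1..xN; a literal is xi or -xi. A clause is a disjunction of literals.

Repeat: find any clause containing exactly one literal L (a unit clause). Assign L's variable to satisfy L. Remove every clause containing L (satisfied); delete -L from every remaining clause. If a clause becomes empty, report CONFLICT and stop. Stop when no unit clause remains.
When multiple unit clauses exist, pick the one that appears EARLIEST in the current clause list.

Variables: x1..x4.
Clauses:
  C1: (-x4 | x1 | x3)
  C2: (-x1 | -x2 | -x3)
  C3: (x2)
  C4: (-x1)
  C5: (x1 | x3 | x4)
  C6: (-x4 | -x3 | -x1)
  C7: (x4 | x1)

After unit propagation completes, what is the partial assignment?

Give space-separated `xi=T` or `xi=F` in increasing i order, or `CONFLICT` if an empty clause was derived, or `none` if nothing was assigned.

Answer: x1=F x2=T x3=T x4=T

Derivation:
unit clause [2] forces x2=T; simplify:
  drop -2 from [-1, -2, -3] -> [-1, -3]
  satisfied 1 clause(s); 6 remain; assigned so far: [2]
unit clause [-1] forces x1=F; simplify:
  drop 1 from [-4, 1, 3] -> [-4, 3]
  drop 1 from [1, 3, 4] -> [3, 4]
  drop 1 from [4, 1] -> [4]
  satisfied 3 clause(s); 3 remain; assigned so far: [1, 2]
unit clause [4] forces x4=T; simplify:
  drop -4 from [-4, 3] -> [3]
  satisfied 2 clause(s); 1 remain; assigned so far: [1, 2, 4]
unit clause [3] forces x3=T; simplify:
  satisfied 1 clause(s); 0 remain; assigned so far: [1, 2, 3, 4]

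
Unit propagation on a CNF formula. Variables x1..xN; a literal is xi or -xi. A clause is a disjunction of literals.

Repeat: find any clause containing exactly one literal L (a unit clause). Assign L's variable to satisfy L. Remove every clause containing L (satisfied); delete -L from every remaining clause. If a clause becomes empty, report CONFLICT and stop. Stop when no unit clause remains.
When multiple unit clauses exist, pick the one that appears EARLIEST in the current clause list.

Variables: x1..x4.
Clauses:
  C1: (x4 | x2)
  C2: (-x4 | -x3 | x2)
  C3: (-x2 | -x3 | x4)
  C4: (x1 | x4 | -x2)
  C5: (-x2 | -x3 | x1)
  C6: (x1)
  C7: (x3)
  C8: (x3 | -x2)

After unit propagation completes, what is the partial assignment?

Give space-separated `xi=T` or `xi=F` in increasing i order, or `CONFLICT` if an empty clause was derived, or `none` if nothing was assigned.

unit clause [1] forces x1=T; simplify:
  satisfied 3 clause(s); 5 remain; assigned so far: [1]
unit clause [3] forces x3=T; simplify:
  drop -3 from [-4, -3, 2] -> [-4, 2]
  drop -3 from [-2, -3, 4] -> [-2, 4]
  satisfied 2 clause(s); 3 remain; assigned so far: [1, 3]

Answer: x1=T x3=T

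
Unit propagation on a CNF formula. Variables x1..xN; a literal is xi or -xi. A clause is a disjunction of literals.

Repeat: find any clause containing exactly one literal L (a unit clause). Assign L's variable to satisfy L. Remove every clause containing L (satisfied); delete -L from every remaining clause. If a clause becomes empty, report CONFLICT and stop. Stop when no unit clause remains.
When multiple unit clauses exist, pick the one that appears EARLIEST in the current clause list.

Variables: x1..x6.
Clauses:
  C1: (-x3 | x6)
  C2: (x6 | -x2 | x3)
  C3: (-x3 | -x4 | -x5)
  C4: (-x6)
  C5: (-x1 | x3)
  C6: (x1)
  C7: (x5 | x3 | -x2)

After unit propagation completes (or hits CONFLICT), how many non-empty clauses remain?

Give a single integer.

unit clause [-6] forces x6=F; simplify:
  drop 6 from [-3, 6] -> [-3]
  drop 6 from [6, -2, 3] -> [-2, 3]
  satisfied 1 clause(s); 6 remain; assigned so far: [6]
unit clause [-3] forces x3=F; simplify:
  drop 3 from [-2, 3] -> [-2]
  drop 3 from [-1, 3] -> [-1]
  drop 3 from [5, 3, -2] -> [5, -2]
  satisfied 2 clause(s); 4 remain; assigned so far: [3, 6]
unit clause [-2] forces x2=F; simplify:
  satisfied 2 clause(s); 2 remain; assigned so far: [2, 3, 6]
unit clause [-1] forces x1=F; simplify:
  drop 1 from [1] -> [] (empty!)
  satisfied 1 clause(s); 1 remain; assigned so far: [1, 2, 3, 6]
CONFLICT (empty clause)

Answer: 0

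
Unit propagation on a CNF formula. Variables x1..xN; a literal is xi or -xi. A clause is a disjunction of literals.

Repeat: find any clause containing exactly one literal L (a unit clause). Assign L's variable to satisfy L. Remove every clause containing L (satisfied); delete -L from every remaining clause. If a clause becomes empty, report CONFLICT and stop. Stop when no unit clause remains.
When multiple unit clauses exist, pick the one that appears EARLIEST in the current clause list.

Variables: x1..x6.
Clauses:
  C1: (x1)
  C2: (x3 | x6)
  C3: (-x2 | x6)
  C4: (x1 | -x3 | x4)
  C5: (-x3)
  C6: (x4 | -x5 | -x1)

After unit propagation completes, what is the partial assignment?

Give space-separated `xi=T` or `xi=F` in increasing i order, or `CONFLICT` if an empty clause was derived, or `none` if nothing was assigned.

unit clause [1] forces x1=T; simplify:
  drop -1 from [4, -5, -1] -> [4, -5]
  satisfied 2 clause(s); 4 remain; assigned so far: [1]
unit clause [-3] forces x3=F; simplify:
  drop 3 from [3, 6] -> [6]
  satisfied 1 clause(s); 3 remain; assigned so far: [1, 3]
unit clause [6] forces x6=T; simplify:
  satisfied 2 clause(s); 1 remain; assigned so far: [1, 3, 6]

Answer: x1=T x3=F x6=T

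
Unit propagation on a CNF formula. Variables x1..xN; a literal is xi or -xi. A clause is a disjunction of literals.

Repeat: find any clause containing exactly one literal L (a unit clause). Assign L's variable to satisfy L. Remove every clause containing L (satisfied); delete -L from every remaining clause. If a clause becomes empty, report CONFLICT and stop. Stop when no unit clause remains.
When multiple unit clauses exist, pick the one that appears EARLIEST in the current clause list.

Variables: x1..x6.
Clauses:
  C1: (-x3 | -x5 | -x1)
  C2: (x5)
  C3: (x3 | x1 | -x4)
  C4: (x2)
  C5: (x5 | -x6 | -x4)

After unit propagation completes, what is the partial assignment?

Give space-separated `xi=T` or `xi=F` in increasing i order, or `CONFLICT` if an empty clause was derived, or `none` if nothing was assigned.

unit clause [5] forces x5=T; simplify:
  drop -5 from [-3, -5, -1] -> [-3, -1]
  satisfied 2 clause(s); 3 remain; assigned so far: [5]
unit clause [2] forces x2=T; simplify:
  satisfied 1 clause(s); 2 remain; assigned so far: [2, 5]

Answer: x2=T x5=T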